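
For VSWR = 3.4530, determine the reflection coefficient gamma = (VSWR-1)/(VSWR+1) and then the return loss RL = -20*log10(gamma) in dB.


gamma = (3.4530 - 1) / (3.4530 + 1) = 0.5508646
RL = -20 * log10(0.5508646) = 5.179 dB

5.179 dB


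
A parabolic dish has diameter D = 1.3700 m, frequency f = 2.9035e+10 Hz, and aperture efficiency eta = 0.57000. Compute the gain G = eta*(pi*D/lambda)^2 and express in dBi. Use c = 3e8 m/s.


lambda = c / f = 3.0000e+08 / 2.9035e+10 = 0.01033236 m
G_linear = 0.57000 * (pi * 1.3700 / 0.01033236)^2 = 98904.64
G_dBi = 10 * log10(98904.64) = 49.95 dBi

49.95 dBi


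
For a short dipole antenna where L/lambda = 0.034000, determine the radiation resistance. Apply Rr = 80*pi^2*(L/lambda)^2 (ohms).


Rr = 80 * pi^2 * (0.034000)^2 = 80 * 9.869604 * 1.156000e-03 = 0.9127 ohm

0.9127 ohm


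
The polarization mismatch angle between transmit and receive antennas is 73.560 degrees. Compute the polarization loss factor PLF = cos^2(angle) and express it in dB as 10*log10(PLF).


PLF_linear = cos^2(73.560 deg) = 0.08009529
PLF_dB = 10 * log10(0.08009529) = -10.96 dB

-10.96 dB


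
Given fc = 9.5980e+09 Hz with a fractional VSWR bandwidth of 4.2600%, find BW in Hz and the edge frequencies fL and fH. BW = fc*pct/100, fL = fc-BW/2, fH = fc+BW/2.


BW = 9.5980e+09 * 4.2600/100 = 4.088748e+08 Hz
fL = 9.5980e+09 - 4.088748e+08/2 = 9.394e+09 Hz
fH = 9.5980e+09 + 4.088748e+08/2 = 9.802e+09 Hz

BW=4.089e+08 Hz, fL=9.394e+09 Hz, fH=9.802e+09 Hz


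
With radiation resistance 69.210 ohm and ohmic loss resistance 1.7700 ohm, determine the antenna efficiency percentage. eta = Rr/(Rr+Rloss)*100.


eta = 69.210 / (69.210 + 1.7700) * 100 = 97.51%

97.51%


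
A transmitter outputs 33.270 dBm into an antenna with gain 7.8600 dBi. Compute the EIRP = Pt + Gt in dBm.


EIRP = Pt + Gt = 33.270 + 7.8600 = 41.13 dBm

41.13 dBm


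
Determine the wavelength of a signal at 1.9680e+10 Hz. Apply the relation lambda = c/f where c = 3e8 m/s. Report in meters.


lambda = c / f = 3.0000e+08 / 1.9680e+10 = 0.01524 m

0.01524 m


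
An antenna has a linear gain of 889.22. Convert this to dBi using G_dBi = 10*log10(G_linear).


G_dBi = 10 * log10(889.22) = 29.49 dBi

29.49 dBi


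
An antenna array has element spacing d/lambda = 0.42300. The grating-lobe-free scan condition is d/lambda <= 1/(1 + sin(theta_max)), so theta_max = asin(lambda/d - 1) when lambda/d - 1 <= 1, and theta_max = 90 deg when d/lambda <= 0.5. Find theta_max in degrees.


lambda/d - 1 = 1/0.42300 - 1 = 1.364066 >= 1
d/lambda <= 0.5, so the array can scan to endfire without grating lobes: theta_max = 90 deg

90 deg


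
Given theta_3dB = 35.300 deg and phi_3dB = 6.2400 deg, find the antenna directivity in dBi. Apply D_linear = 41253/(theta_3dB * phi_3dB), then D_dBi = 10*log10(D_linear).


D_linear = 41253 / (35.300 * 6.2400) = 187.2821
D_dBi = 10 * log10(187.2821) = 22.72 dBi

22.72 dBi


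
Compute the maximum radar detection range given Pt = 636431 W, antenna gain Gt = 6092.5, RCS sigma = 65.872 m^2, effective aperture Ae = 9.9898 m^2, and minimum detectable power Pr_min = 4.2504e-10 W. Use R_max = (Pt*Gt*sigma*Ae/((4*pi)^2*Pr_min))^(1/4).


R^4 = 636431*6092.5*65.872*9.9898 / ((4*pi)^2 * 4.2504e-10) = 3.801500e+19
R_max = 3.801500e+19^0.25 = 78522 m

78522 m


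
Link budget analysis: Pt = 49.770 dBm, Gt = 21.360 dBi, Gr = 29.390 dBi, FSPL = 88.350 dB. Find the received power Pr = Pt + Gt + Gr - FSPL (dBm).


Pr = 49.770 + 21.360 + 29.390 - 88.350 = 12.17 dBm

12.17 dBm


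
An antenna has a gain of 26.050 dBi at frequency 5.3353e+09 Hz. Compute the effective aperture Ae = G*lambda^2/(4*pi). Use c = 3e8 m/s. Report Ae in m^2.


lambda = c / f = 3.0000e+08 / 5.3353e+09 = 0.05622927 m
G_linear = 10^(26.050/10) = 402.7170
Ae = G_linear * lambda^2 / (4*pi) = 402.7170 * 0.05622927^2 / (4*pi) = 0.1013 m^2

0.1013 m^2


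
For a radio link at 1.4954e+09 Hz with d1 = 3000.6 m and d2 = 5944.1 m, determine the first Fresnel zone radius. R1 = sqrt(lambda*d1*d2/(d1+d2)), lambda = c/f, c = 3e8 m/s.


lambda = c / f = 3.0000e+08 / 1.4954e+09 = 0.2006152 m
R1 = sqrt(0.2006152 * 3000.6 * 5944.1 / (3000.6 + 5944.1)) = 20.00 m

20.00 m


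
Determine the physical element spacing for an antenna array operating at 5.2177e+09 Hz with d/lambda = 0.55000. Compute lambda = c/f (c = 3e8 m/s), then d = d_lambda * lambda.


lambda = c / f = 3.0000e+08 / 5.2177e+09 = 0.05749660 m
d = 0.55000 * 0.05749660 = 0.03162 m

0.03162 m


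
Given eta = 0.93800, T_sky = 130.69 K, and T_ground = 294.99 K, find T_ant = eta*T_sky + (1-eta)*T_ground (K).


T_ant = 0.93800 * 130.69 + (1 - 0.93800) * 294.99 = 140.9 K

140.9 K


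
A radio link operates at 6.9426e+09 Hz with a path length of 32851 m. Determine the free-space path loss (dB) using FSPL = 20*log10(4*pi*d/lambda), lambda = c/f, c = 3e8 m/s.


lambda = c / f = 3.0000e+08 / 6.9426e+09 = 0.04321148 m
FSPL = 20 * log10(4*pi*32851/0.04321148) = 139.6 dB

139.6 dB


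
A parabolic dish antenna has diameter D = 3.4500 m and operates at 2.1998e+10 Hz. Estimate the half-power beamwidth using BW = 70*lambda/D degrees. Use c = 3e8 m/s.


lambda = c / f = 3.0000e+08 / 2.1998e+10 = 0.01363760 m
BW = 70 * 0.01363760 / 3.4500 = 0.2767 deg

0.2767 deg


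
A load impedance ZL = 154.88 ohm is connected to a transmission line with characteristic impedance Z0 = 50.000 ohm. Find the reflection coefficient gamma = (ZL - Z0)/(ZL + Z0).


gamma = (154.88 - 50.000) / (154.88 + 50.000) = 0.5119

0.5119


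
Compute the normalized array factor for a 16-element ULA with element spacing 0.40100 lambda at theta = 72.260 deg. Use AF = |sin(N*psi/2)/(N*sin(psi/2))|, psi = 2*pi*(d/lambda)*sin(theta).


psi = 2*pi*0.40100*sin(72.260 deg) = 2.399750 rad
AF = |sin(16*2.399750/2) / (16*sin(2.399750/2))| = 0.02290

0.02290


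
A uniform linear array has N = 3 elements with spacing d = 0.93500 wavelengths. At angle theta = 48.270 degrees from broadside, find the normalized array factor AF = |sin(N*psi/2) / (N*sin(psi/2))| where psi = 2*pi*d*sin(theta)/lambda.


psi = 2*pi*0.93500*sin(48.270 deg) = 4.384287 rad
AF = |sin(3*4.384287/2) / (3*sin(4.384287/2))| = 0.1185

0.1185


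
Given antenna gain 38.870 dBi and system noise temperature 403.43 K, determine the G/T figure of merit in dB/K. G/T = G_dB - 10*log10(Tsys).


G/T = 38.870 - 10*log10(403.43) = 38.870 - 26.05768 = 12.81 dB/K

12.81 dB/K


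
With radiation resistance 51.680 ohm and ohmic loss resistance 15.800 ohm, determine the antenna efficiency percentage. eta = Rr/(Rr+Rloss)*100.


eta = 51.680 / (51.680 + 15.800) * 100 = 76.59%

76.59%


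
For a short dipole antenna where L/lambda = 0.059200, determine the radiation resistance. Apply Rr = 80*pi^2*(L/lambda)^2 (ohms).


Rr = 80 * pi^2 * (0.059200)^2 = 80 * 9.869604 * 3.504640e-03 = 2.767 ohm

2.767 ohm


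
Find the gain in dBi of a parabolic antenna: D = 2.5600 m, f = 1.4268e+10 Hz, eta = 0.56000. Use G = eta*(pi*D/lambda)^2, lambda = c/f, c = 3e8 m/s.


lambda = c / f = 3.0000e+08 / 1.4268e+10 = 0.02102607 m
G_linear = 0.56000 * (pi * 2.5600 / 0.02102607)^2 = 81931.61
G_dBi = 10 * log10(81931.61) = 49.13 dBi

49.13 dBi


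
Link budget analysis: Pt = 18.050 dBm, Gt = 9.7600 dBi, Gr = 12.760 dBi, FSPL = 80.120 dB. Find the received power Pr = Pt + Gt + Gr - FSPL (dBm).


Pr = 18.050 + 9.7600 + 12.760 - 80.120 = -39.55 dBm

-39.55 dBm


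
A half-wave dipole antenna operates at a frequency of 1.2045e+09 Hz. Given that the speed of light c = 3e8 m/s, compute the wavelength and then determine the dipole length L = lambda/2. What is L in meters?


lambda = c / f = 3.0000e+08 / 1.2045e+09 = 0.2490660 m
L = lambda / 2 = 0.2490660 / 2 = 0.1245 m

0.1245 m


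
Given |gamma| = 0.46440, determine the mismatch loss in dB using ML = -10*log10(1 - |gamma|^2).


ML = -10 * log10(1 - 0.46440^2) = -10 * log10(0.78433264) = 1.055 dB

1.055 dB


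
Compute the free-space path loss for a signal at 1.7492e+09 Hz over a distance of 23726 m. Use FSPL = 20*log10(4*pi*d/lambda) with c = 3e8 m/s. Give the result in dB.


lambda = c / f = 3.0000e+08 / 1.7492e+09 = 0.1715070 m
FSPL = 20 * log10(4*pi*23726/0.1715070) = 124.8 dB

124.8 dB


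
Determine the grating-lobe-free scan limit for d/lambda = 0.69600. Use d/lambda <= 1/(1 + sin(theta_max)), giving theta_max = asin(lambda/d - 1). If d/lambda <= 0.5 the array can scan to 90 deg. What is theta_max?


lambda/d - 1 = 1/0.69600 - 1 = 0.4367816
theta_max = asin(0.4367816) = 25.90 deg

25.90 deg


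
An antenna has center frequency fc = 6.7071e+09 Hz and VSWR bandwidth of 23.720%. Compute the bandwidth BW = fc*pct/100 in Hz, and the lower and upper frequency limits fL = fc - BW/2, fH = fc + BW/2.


BW = 6.7071e+09 * 23.720/100 = 1.590924e+09 Hz
fL = 6.7071e+09 - 1.590924e+09/2 = 5.912e+09 Hz
fH = 6.7071e+09 + 1.590924e+09/2 = 7.503e+09 Hz

BW=1.591e+09 Hz, fL=5.912e+09 Hz, fH=7.503e+09 Hz


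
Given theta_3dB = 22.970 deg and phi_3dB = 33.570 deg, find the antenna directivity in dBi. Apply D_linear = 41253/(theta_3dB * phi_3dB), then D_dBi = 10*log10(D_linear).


D_linear = 41253 / (22.970 * 33.570) = 53.49870
D_dBi = 10 * log10(53.49870) = 17.28 dBi

17.28 dBi


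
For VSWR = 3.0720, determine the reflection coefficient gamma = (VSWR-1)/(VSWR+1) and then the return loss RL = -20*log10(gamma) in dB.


gamma = (3.0720 - 1) / (3.0720 + 1) = 0.5088409
RL = -20 * log10(0.5088409) = 5.868 dB

5.868 dB


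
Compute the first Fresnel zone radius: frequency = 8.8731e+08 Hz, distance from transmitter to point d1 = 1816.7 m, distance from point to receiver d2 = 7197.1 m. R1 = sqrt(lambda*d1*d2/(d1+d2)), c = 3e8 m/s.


lambda = c / f = 3.0000e+08 / 8.8731e+08 = 0.3381006 m
R1 = sqrt(0.3381006 * 1816.7 * 7197.1 / (1816.7 + 7197.1)) = 22.15 m

22.15 m


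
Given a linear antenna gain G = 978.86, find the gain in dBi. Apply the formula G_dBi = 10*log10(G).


G_dBi = 10 * log10(978.86) = 29.91 dBi

29.91 dBi


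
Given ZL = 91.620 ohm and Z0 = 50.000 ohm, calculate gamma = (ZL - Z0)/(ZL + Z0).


gamma = (91.620 - 50.000) / (91.620 + 50.000) = 0.2939

0.2939


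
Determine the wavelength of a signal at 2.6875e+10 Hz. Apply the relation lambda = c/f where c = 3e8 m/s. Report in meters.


lambda = c / f = 3.0000e+08 / 2.6875e+10 = 0.01116 m

0.01116 m


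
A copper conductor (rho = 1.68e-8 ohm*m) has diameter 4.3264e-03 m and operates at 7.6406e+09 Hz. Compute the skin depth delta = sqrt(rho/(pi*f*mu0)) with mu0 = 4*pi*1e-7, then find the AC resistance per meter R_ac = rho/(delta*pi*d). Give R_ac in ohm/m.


delta = sqrt(1.68e-8 / (pi * 7.6406e+09 * 4*pi*1e-7)) = 7.462959e-07 m
R_ac = 1.68e-8 / (7.462959e-07 * pi * 4.3264e-03) = 1.656 ohm/m

1.656 ohm/m


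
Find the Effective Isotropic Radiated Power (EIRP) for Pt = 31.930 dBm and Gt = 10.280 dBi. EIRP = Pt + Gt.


EIRP = Pt + Gt = 31.930 + 10.280 = 42.21 dBm

42.21 dBm


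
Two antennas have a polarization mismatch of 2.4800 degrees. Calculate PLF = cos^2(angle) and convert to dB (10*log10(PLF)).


PLF_linear = cos^2(2.4800 deg) = 0.9981277
PLF_dB = 10 * log10(0.9981277) = -8.139e-03 dB

-8.139e-03 dB


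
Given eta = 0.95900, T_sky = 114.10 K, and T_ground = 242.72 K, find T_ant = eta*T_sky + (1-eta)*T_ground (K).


T_ant = 0.95900 * 114.10 + (1 - 0.95900) * 242.72 = 119.4 K

119.4 K


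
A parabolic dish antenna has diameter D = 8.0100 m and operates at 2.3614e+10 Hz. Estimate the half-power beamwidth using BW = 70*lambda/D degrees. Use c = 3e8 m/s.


lambda = c / f = 3.0000e+08 / 2.3614e+10 = 0.01270433 m
BW = 70 * 0.01270433 / 8.0100 = 0.1110 deg

0.1110 deg


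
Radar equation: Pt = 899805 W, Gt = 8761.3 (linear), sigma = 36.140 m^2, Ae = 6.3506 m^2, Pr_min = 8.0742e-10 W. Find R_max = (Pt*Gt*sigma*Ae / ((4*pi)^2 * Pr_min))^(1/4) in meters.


R^4 = 899805*8761.3*36.140*6.3506 / ((4*pi)^2 * 8.0742e-10) = 1.419060e+19
R_max = 1.419060e+19^0.25 = 61376 m

61376 m


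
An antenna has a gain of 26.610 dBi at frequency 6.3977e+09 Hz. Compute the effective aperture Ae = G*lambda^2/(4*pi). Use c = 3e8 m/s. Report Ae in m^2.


lambda = c / f = 3.0000e+08 / 6.3977e+09 = 0.04689185 m
G_linear = 10^(26.610/10) = 458.1419
Ae = G_linear * lambda^2 / (4*pi) = 458.1419 * 0.04689185^2 / (4*pi) = 0.08017 m^2

0.08017 m^2


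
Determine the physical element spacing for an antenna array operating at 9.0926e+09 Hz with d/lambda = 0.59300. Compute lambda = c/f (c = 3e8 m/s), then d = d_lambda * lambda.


lambda = c / f = 3.0000e+08 / 9.0926e+09 = 0.03299386 m
d = 0.59300 * 0.03299386 = 0.01957 m

0.01957 m


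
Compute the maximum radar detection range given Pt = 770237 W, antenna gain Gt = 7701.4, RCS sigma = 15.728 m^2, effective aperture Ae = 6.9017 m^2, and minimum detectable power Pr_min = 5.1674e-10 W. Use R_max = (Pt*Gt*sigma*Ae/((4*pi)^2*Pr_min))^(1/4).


R^4 = 770237*7701.4*15.728*6.9017 / ((4*pi)^2 * 5.1674e-10) = 7.890996e+18
R_max = 7.890996e+18^0.25 = 53001 m

53001 m


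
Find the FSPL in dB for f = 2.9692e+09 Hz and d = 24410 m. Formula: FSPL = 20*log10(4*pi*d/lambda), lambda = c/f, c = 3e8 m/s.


lambda = c / f = 3.0000e+08 / 2.9692e+09 = 0.1010373 m
FSPL = 20 * log10(4*pi*24410/0.1010373) = 129.6 dB

129.6 dB


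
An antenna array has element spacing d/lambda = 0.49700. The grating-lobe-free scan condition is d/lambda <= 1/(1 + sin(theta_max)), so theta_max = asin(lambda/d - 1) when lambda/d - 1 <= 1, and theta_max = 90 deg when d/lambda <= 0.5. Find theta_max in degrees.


lambda/d - 1 = 1/0.49700 - 1 = 1.012072 >= 1
d/lambda <= 0.5, so the array can scan to endfire without grating lobes: theta_max = 90 deg

90 deg


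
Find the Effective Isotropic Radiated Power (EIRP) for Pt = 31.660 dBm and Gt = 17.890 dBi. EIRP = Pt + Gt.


EIRP = Pt + Gt = 31.660 + 17.890 = 49.55 dBm

49.55 dBm


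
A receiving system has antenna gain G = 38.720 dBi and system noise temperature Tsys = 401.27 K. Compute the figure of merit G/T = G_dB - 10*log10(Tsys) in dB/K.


G/T = 38.720 - 10*log10(401.27) = 38.720 - 26.03437 = 12.69 dB/K

12.69 dB/K


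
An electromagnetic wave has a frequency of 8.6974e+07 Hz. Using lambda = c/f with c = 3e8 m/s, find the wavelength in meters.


lambda = c / f = 3.0000e+08 / 8.6974e+07 = 3.449 m

3.449 m


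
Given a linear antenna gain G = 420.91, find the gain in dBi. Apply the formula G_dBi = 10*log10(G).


G_dBi = 10 * log10(420.91) = 26.24 dBi

26.24 dBi


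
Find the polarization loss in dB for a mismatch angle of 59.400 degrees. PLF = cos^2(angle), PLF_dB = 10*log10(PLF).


PLF_linear = cos^2(59.400 deg) = 0.2591232
PLF_dB = 10 * log10(0.2591232) = -5.865 dB

-5.865 dB


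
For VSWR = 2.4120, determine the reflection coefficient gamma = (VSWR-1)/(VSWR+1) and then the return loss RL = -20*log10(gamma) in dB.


gamma = (2.4120 - 1) / (2.4120 + 1) = 0.4138335
RL = -20 * log10(0.4138335) = 7.663 dB

7.663 dB


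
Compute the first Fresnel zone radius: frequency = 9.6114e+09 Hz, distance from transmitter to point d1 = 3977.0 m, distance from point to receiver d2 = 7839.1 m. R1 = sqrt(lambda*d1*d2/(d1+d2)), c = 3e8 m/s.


lambda = c / f = 3.0000e+08 / 9.6114e+09 = 0.03121293 m
R1 = sqrt(0.03121293 * 3977.0 * 7839.1 / (3977.0 + 7839.1)) = 9.075 m

9.075 m


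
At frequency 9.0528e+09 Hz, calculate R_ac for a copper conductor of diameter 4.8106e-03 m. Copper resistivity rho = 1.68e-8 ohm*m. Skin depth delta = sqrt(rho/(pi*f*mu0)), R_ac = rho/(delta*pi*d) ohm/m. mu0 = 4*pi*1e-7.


delta = sqrt(1.68e-8 / (pi * 9.0528e+09 * 4*pi*1e-7)) = 6.856197e-07 m
R_ac = 1.68e-8 / (6.856197e-07 * pi * 4.8106e-03) = 1.621 ohm/m

1.621 ohm/m


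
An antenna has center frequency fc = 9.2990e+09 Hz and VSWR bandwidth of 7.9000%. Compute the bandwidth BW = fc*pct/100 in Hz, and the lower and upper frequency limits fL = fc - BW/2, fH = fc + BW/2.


BW = 9.2990e+09 * 7.9000/100 = 7.346210e+08 Hz
fL = 9.2990e+09 - 7.346210e+08/2 = 8.932e+09 Hz
fH = 9.2990e+09 + 7.346210e+08/2 = 9.666e+09 Hz

BW=7.346e+08 Hz, fL=8.932e+09 Hz, fH=9.666e+09 Hz


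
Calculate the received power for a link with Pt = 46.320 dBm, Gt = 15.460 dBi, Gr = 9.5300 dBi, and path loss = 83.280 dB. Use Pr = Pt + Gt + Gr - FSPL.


Pr = 46.320 + 15.460 + 9.5300 - 83.280 = -11.97 dBm

-11.97 dBm


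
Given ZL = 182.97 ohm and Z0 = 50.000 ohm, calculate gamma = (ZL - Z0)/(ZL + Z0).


gamma = (182.97 - 50.000) / (182.97 + 50.000) = 0.5708

0.5708


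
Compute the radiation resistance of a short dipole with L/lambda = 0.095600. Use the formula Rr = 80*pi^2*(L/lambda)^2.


Rr = 80 * pi^2 * (0.095600)^2 = 80 * 9.869604 * 9.139360e-03 = 7.216 ohm

7.216 ohm


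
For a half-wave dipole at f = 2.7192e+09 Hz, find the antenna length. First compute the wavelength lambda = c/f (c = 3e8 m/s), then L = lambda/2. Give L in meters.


lambda = c / f = 3.0000e+08 / 2.7192e+09 = 0.1103266 m
L = lambda / 2 = 0.1103266 / 2 = 0.05516 m

0.05516 m


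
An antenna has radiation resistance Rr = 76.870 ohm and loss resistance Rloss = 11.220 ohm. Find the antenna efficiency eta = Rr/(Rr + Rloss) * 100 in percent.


eta = 76.870 / (76.870 + 11.220) * 100 = 87.26%

87.26%


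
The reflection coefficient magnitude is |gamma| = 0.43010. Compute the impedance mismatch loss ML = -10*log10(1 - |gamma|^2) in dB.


ML = -10 * log10(1 - 0.43010^2) = -10 * log10(0.81501399) = 0.8883 dB

0.8883 dB


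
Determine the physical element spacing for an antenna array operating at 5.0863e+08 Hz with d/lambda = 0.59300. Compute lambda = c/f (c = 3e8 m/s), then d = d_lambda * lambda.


lambda = c / f = 3.0000e+08 / 5.0863e+08 = 0.5898197 m
d = 0.59300 * 0.5898197 = 0.3498 m

0.3498 m


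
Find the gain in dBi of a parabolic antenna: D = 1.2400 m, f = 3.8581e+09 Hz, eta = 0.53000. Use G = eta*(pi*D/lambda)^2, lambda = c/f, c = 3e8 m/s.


lambda = c / f = 3.0000e+08 / 3.8581e+09 = 0.07775848 m
G_linear = 0.53000 * (pi * 1.2400 / 0.07775848)^2 = 1330.220
G_dBi = 10 * log10(1330.220) = 31.24 dBi

31.24 dBi


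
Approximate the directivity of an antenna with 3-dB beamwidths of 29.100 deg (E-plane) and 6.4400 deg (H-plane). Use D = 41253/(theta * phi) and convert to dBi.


D_linear = 41253 / (29.100 * 6.4400) = 220.1287
D_dBi = 10 * log10(220.1287) = 23.43 dBi

23.43 dBi


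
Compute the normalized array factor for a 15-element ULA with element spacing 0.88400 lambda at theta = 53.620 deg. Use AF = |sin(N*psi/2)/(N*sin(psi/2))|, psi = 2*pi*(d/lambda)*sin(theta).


psi = 2*pi*0.88400*sin(53.620 deg) = 4.471801 rad
AF = |sin(15*4.471801/2) / (15*sin(4.471801/2))| = 0.07215

0.07215


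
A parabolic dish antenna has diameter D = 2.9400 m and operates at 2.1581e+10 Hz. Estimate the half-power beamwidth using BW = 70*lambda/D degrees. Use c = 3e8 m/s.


lambda = c / f = 3.0000e+08 / 2.1581e+10 = 0.01390112 m
BW = 70 * 0.01390112 / 2.9400 = 0.3310 deg

0.3310 deg


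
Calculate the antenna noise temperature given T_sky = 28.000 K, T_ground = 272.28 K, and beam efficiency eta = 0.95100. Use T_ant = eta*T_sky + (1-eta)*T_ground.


T_ant = 0.95100 * 28.000 + (1 - 0.95100) * 272.28 = 39.97 K

39.97 K


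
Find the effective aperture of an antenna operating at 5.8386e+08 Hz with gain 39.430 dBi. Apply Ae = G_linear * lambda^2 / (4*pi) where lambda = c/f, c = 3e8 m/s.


lambda = c / f = 3.0000e+08 / 5.8386e+08 = 0.5138218 m
G_linear = 10^(39.430/10) = 8770.008
Ae = G_linear * lambda^2 / (4*pi) = 8770.008 * 0.5138218^2 / (4*pi) = 184.3 m^2

184.3 m^2


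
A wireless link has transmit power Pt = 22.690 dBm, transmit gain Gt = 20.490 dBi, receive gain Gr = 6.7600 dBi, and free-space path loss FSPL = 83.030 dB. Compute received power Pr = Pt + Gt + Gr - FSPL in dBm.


Pr = 22.690 + 20.490 + 6.7600 - 83.030 = -33.09 dBm

-33.09 dBm


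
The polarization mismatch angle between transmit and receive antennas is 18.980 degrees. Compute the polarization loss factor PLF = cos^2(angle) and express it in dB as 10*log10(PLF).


PLF_linear = cos^2(18.980 deg) = 0.8942202
PLF_dB = 10 * log10(0.8942202) = -0.4856 dB

-0.4856 dB


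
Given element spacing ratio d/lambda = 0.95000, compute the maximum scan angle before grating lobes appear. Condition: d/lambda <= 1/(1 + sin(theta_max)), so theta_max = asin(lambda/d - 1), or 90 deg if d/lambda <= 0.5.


lambda/d - 1 = 1/0.95000 - 1 = 0.05263158
theta_max = asin(0.05263158) = 3.017 deg

3.017 deg


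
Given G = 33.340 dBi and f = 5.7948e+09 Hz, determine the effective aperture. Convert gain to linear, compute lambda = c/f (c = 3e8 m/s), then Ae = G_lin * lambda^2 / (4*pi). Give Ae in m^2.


lambda = c / f = 3.0000e+08 / 5.7948e+09 = 0.05177055 m
G_linear = 10^(33.340/10) = 2157.744
Ae = G_linear * lambda^2 / (4*pi) = 2157.744 * 0.05177055^2 / (4*pi) = 0.4602 m^2

0.4602 m^2


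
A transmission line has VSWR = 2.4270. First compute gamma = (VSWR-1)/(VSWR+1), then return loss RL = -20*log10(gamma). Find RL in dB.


gamma = (2.4270 - 1) / (2.4270 + 1) = 0.4163992
RL = -20 * log10(0.4163992) = 7.610 dB

7.610 dB


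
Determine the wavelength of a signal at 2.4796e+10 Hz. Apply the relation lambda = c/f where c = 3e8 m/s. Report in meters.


lambda = c / f = 3.0000e+08 / 2.4796e+10 = 0.01210 m

0.01210 m


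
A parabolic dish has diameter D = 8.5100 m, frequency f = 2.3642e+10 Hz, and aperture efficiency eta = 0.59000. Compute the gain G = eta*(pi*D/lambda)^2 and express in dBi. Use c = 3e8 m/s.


lambda = c / f = 3.0000e+08 / 2.3642e+10 = 0.01268928 m
G_linear = 0.59000 * (pi * 8.5100 / 0.01268928)^2 = 2.619009e+06
G_dBi = 10 * log10(2.619009e+06) = 64.18 dBi

64.18 dBi


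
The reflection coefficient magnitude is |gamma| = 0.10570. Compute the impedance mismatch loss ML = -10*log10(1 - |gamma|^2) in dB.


ML = -10 * log10(1 - 0.10570^2) = -10 * log10(0.98882751) = 0.04879 dB

0.04879 dB


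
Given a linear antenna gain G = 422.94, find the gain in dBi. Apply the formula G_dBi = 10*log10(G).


G_dBi = 10 * log10(422.94) = 26.26 dBi

26.26 dBi


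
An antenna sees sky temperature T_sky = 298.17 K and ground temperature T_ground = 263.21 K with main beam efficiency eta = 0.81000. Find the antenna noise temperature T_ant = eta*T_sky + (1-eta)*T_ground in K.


T_ant = 0.81000 * 298.17 + (1 - 0.81000) * 263.21 = 291.5 K

291.5 K


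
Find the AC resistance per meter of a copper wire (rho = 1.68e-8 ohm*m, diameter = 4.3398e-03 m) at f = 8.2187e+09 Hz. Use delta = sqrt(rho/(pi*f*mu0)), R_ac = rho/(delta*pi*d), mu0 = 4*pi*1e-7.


delta = sqrt(1.68e-8 / (pi * 8.2187e+09 * 4*pi*1e-7)) = 7.195703e-07 m
R_ac = 1.68e-8 / (7.195703e-07 * pi * 4.3398e-03) = 1.712 ohm/m

1.712 ohm/m


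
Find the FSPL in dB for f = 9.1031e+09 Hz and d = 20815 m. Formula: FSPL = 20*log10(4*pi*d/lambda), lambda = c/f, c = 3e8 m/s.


lambda = c / f = 3.0000e+08 / 9.1031e+09 = 0.03295581 m
FSPL = 20 * log10(4*pi*20815/0.03295581) = 138.0 dB

138.0 dB


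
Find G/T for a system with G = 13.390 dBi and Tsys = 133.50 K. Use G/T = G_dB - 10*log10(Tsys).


G/T = 13.390 - 10*log10(133.50) = 13.390 - 21.25481 = -7.865 dB/K

-7.865 dB/K


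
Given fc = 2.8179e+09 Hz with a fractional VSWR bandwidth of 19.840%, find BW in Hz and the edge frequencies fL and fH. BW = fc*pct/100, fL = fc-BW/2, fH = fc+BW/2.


BW = 2.8179e+09 * 19.840/100 = 5.590714e+08 Hz
fL = 2.8179e+09 - 5.590714e+08/2 = 2.538e+09 Hz
fH = 2.8179e+09 + 5.590714e+08/2 = 3.097e+09 Hz

BW=5.591e+08 Hz, fL=2.538e+09 Hz, fH=3.097e+09 Hz


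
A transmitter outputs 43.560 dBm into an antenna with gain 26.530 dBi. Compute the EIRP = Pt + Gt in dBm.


EIRP = Pt + Gt = 43.560 + 26.530 = 70.09 dBm

70.09 dBm


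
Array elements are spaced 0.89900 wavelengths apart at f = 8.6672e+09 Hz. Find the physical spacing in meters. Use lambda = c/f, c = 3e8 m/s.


lambda = c / f = 3.0000e+08 / 8.6672e+09 = 0.03461325 m
d = 0.89900 * 0.03461325 = 0.03112 m

0.03112 m


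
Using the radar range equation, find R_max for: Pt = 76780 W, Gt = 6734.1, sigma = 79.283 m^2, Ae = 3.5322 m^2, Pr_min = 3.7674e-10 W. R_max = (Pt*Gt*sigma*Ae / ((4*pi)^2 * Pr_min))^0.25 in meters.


R^4 = 76780*6734.1*79.283*3.5322 / ((4*pi)^2 * 3.7674e-10) = 2.433837e+18
R_max = 2.433837e+18^0.25 = 39498 m

39498 m


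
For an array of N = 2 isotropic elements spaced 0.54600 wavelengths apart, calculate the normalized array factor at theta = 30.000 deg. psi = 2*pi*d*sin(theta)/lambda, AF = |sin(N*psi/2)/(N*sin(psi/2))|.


psi = 2*pi*0.54600*sin(30.000 deg) = 1.715310 rad
AF = |sin(2*1.715310/2) / (2*sin(1.715310/2))| = 0.6542

0.6542


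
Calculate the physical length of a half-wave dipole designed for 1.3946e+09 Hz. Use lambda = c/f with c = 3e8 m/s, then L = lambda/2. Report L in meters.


lambda = c / f = 3.0000e+08 / 1.3946e+09 = 0.2151154 m
L = lambda / 2 = 0.2151154 / 2 = 0.1076 m

0.1076 m


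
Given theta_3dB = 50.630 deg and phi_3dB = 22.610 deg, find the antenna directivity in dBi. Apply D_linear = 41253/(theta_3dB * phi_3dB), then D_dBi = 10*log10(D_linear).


D_linear = 41253 / (50.630 * 22.610) = 36.03687
D_dBi = 10 * log10(36.03687) = 15.57 dBi

15.57 dBi


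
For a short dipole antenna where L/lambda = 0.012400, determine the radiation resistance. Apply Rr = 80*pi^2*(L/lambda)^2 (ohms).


Rr = 80 * pi^2 * (0.012400)^2 = 80 * 9.869604 * 1.537600e-04 = 0.1214 ohm

0.1214 ohm


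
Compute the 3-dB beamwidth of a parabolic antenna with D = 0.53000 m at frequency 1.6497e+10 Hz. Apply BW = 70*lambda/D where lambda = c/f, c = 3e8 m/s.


lambda = c / f = 3.0000e+08 / 1.6497e+10 = 0.01818512 m
BW = 70 * 0.01818512 / 0.53000 = 2.402 deg

2.402 deg


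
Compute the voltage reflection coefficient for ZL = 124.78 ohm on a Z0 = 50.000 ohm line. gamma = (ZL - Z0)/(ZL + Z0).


gamma = (124.78 - 50.000) / (124.78 + 50.000) = 0.4279

0.4279


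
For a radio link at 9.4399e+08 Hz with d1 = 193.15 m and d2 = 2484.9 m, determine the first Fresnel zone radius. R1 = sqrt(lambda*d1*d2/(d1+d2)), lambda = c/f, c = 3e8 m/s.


lambda = c / f = 3.0000e+08 / 9.4399e+08 = 0.3178000 m
R1 = sqrt(0.3178000 * 193.15 * 2484.9 / (193.15 + 2484.9)) = 7.547 m

7.547 m


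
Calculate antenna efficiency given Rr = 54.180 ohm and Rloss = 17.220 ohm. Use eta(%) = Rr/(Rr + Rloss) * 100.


eta = 54.180 / (54.180 + 17.220) * 100 = 75.88%

75.88%


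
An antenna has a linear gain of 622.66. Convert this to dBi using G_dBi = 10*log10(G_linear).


G_dBi = 10 * log10(622.66) = 27.94 dBi

27.94 dBi


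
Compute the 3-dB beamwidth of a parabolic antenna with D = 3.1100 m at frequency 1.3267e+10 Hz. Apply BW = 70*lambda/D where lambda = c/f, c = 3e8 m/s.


lambda = c / f = 3.0000e+08 / 1.3267e+10 = 0.02261250 m
BW = 70 * 0.02261250 / 3.1100 = 0.5090 deg

0.5090 deg


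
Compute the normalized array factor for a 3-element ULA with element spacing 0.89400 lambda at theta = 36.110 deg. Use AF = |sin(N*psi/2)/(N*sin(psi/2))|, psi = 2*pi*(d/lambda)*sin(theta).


psi = 2*pi*0.89400*sin(36.110 deg) = 3.310407 rad
AF = |sin(3*3.310407/2) / (3*sin(3.310407/2))| = 0.3239

0.3239


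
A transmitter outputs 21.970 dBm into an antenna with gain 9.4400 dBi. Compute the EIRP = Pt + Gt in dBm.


EIRP = Pt + Gt = 21.970 + 9.4400 = 31.41 dBm

31.41 dBm


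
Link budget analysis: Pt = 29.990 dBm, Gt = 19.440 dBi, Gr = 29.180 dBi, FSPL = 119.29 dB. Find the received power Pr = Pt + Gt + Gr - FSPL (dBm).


Pr = 29.990 + 19.440 + 29.180 - 119.29 = -40.68 dBm

-40.68 dBm


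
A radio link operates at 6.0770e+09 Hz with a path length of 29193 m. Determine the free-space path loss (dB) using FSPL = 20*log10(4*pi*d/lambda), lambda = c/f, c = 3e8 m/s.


lambda = c / f = 3.0000e+08 / 6.0770e+09 = 0.04936646 m
FSPL = 20 * log10(4*pi*29193/0.04936646) = 137.4 dB

137.4 dB


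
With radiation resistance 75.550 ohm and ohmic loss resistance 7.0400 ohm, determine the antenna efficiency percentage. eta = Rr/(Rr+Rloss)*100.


eta = 75.550 / (75.550 + 7.0400) * 100 = 91.48%

91.48%


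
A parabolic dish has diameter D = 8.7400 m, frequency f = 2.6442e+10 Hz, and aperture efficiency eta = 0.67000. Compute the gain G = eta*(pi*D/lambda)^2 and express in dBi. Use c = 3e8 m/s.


lambda = c / f = 3.0000e+08 / 2.6442e+10 = 0.01134559 m
G_linear = 0.67000 * (pi * 8.7400 / 0.01134559)^2 = 3.924129e+06
G_dBi = 10 * log10(3.924129e+06) = 65.94 dBi

65.94 dBi


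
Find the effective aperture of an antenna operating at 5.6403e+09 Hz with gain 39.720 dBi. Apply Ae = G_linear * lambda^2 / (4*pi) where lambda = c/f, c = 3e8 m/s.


lambda = c / f = 3.0000e+08 / 5.6403e+09 = 0.05318866 m
G_linear = 10^(39.720/10) = 9375.620
Ae = G_linear * lambda^2 / (4*pi) = 9375.620 * 0.05318866^2 / (4*pi) = 2.111 m^2

2.111 m^2


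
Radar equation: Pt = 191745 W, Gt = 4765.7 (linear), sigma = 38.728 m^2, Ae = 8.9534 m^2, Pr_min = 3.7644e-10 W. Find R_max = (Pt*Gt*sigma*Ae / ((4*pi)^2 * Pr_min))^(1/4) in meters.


R^4 = 191745*4765.7*38.728*8.9534 / ((4*pi)^2 * 3.7644e-10) = 5.330259e+18
R_max = 5.330259e+18^0.25 = 48049 m

48049 m


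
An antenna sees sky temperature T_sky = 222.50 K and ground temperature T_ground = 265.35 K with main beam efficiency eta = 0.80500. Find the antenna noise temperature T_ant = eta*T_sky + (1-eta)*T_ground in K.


T_ant = 0.80500 * 222.50 + (1 - 0.80500) * 265.35 = 230.9 K

230.9 K


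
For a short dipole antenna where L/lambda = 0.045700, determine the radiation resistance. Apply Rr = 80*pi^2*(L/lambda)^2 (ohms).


Rr = 80 * pi^2 * (0.045700)^2 = 80 * 9.869604 * 2.088490e-03 = 1.649 ohm

1.649 ohm


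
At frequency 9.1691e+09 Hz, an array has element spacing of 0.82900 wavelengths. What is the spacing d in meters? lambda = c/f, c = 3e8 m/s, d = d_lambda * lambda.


lambda = c / f = 3.0000e+08 / 9.1691e+09 = 0.03271859 m
d = 0.82900 * 0.03271859 = 0.02712 m

0.02712 m


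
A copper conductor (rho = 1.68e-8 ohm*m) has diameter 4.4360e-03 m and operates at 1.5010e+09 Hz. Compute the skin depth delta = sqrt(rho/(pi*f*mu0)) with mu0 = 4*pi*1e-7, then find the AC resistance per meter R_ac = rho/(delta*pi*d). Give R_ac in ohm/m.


delta = sqrt(1.68e-8 / (pi * 1.5010e+09 * 4*pi*1e-7)) = 1.683776e-06 m
R_ac = 1.68e-8 / (1.683776e-06 * pi * 4.4360e-03) = 0.7160 ohm/m

0.7160 ohm/m


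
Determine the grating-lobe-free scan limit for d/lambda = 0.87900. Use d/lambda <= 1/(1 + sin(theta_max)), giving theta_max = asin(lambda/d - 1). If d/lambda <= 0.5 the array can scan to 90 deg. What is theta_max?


lambda/d - 1 = 1/0.87900 - 1 = 0.1376564
theta_max = asin(0.1376564) = 7.912 deg

7.912 deg


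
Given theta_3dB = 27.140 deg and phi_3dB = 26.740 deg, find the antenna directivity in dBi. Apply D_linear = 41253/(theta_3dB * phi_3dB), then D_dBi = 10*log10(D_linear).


D_linear = 41253 / (27.140 * 26.740) = 56.84396
D_dBi = 10 * log10(56.84396) = 17.55 dBi

17.55 dBi


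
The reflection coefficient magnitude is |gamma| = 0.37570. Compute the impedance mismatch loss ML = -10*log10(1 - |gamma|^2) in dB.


ML = -10 * log10(1 - 0.37570^2) = -10 * log10(0.85884951) = 0.6608 dB

0.6608 dB


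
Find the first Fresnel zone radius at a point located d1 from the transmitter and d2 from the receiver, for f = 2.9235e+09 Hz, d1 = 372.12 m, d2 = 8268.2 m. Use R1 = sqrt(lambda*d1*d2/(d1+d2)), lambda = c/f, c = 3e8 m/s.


lambda = c / f = 3.0000e+08 / 2.9235e+09 = 0.1026167 m
R1 = sqrt(0.1026167 * 372.12 * 8268.2 / (372.12 + 8268.2)) = 6.045 m

6.045 m


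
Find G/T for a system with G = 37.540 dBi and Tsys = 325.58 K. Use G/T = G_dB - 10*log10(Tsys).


G/T = 37.540 - 10*log10(325.58) = 37.540 - 25.12658 = 12.41 dB/K

12.41 dB/K


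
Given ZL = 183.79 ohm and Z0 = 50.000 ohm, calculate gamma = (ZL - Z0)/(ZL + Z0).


gamma = (183.79 - 50.000) / (183.79 + 50.000) = 0.5723

0.5723


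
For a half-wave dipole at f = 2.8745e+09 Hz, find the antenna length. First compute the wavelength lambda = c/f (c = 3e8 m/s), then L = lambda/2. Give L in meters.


lambda = c / f = 3.0000e+08 / 2.8745e+09 = 0.1043660 m
L = lambda / 2 = 0.1043660 / 2 = 0.05218 m

0.05218 m


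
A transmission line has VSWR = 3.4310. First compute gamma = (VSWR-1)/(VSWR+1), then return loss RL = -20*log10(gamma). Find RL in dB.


gamma = (3.4310 - 1) / (3.4310 + 1) = 0.5486346
RL = -20 * log10(0.5486346) = 5.214 dB

5.214 dB


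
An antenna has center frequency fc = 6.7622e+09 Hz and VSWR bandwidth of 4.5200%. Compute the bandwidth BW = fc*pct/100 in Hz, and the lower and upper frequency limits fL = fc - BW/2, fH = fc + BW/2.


BW = 6.7622e+09 * 4.5200/100 = 3.056514e+08 Hz
fL = 6.7622e+09 - 3.056514e+08/2 = 6.609e+09 Hz
fH = 6.7622e+09 + 3.056514e+08/2 = 6.915e+09 Hz

BW=3.057e+08 Hz, fL=6.609e+09 Hz, fH=6.915e+09 Hz


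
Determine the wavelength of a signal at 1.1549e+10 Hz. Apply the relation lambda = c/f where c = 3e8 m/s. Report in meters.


lambda = c / f = 3.0000e+08 / 1.1549e+10 = 0.02598 m

0.02598 m


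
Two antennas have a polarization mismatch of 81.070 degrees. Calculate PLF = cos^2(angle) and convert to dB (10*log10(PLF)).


PLF_linear = cos^2(81.070 deg) = 0.02409563
PLF_dB = 10 * log10(0.02409563) = -16.18 dB

-16.18 dB


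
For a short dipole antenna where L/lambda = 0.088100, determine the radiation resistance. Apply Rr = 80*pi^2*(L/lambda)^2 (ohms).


Rr = 80 * pi^2 * (0.088100)^2 = 80 * 9.869604 * 7.761610e-03 = 6.128 ohm

6.128 ohm


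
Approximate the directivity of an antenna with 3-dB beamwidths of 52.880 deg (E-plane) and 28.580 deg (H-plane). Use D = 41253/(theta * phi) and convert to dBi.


D_linear = 41253 / (52.880 * 28.580) = 27.29618
D_dBi = 10 * log10(27.29618) = 14.36 dBi

14.36 dBi


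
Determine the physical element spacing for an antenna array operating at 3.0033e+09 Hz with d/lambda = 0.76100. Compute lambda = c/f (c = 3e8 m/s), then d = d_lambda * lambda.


lambda = c / f = 3.0000e+08 / 3.0033e+09 = 0.09989012 m
d = 0.76100 * 0.09989012 = 0.07602 m

0.07602 m


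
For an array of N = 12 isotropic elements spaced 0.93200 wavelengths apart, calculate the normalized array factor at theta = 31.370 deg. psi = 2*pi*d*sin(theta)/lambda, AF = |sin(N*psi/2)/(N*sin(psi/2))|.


psi = 2*pi*0.93200*sin(31.370 deg) = 3.048378 rad
AF = |sin(12*3.048378/2) / (12*sin(3.048378/2))| = 0.04426

0.04426


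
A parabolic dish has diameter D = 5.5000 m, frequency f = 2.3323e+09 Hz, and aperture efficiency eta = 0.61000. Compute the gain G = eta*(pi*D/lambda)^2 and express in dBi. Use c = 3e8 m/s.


lambda = c / f = 3.0000e+08 / 2.3323e+09 = 0.1286284 m
G_linear = 0.61000 * (pi * 5.5000 / 0.1286284)^2 = 11007.31
G_dBi = 10 * log10(11007.31) = 40.42 dBi

40.42 dBi


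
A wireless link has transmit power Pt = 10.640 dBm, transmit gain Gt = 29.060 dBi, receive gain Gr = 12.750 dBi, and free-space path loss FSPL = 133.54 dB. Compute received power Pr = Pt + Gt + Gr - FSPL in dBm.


Pr = 10.640 + 29.060 + 12.750 - 133.54 = -81.09 dBm

-81.09 dBm


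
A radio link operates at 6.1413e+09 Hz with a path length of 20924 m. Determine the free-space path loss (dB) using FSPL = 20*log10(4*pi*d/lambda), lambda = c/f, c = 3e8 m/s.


lambda = c / f = 3.0000e+08 / 6.1413e+09 = 0.04884959 m
FSPL = 20 * log10(4*pi*20924/0.04884959) = 134.6 dB

134.6 dB


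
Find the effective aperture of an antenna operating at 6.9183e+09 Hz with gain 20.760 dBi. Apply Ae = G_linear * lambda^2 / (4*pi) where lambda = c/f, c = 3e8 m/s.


lambda = c / f = 3.0000e+08 / 6.9183e+09 = 0.04336325 m
G_linear = 10^(20.760/10) = 119.1242
Ae = G_linear * lambda^2 / (4*pi) = 119.1242 * 0.04336325^2 / (4*pi) = 0.01783 m^2

0.01783 m^2


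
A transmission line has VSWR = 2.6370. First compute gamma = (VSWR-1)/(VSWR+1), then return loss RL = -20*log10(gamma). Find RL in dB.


gamma = (2.6370 - 1) / (2.6370 + 1) = 0.4500962
RL = -20 * log10(0.4500962) = 6.934 dB

6.934 dB


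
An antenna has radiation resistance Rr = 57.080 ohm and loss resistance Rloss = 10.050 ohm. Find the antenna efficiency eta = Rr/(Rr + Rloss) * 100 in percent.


eta = 57.080 / (57.080 + 10.050) * 100 = 85.03%

85.03%


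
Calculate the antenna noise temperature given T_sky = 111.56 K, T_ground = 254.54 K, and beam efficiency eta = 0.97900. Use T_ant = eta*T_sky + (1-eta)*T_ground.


T_ant = 0.97900 * 111.56 + (1 - 0.97900) * 254.54 = 114.6 K

114.6 K


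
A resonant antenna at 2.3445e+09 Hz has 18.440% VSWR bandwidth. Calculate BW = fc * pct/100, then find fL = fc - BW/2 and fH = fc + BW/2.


BW = 2.3445e+09 * 18.440/100 = 4.323258e+08 Hz
fL = 2.3445e+09 - 4.323258e+08/2 = 2.128e+09 Hz
fH = 2.3445e+09 + 4.323258e+08/2 = 2.561e+09 Hz

BW=4.323e+08 Hz, fL=2.128e+09 Hz, fH=2.561e+09 Hz


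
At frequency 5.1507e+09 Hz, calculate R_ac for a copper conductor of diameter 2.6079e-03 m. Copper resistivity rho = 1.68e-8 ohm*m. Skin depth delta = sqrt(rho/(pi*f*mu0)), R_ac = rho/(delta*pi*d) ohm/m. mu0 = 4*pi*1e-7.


delta = sqrt(1.68e-8 / (pi * 5.1507e+09 * 4*pi*1e-7)) = 9.089535e-07 m
R_ac = 1.68e-8 / (9.089535e-07 * pi * 2.6079e-03) = 2.256 ohm/m

2.256 ohm/m


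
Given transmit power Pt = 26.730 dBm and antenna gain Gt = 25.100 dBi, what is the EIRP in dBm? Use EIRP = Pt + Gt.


EIRP = Pt + Gt = 26.730 + 25.100 = 51.83 dBm

51.83 dBm


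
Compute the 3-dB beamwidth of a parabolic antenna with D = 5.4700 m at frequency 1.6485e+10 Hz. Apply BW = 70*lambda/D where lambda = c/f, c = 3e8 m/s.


lambda = c / f = 3.0000e+08 / 1.6485e+10 = 0.01819836 m
BW = 70 * 0.01819836 / 5.4700 = 0.2329 deg

0.2329 deg


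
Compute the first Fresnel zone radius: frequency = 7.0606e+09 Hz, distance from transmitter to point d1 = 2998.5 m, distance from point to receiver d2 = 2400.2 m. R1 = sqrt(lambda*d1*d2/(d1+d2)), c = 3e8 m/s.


lambda = c / f = 3.0000e+08 / 7.0606e+09 = 0.04248931 m
R1 = sqrt(0.04248931 * 2998.5 * 2400.2 / (2998.5 + 2400.2)) = 7.526 m

7.526 m


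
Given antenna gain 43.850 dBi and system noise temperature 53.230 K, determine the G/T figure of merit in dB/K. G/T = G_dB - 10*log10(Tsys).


G/T = 43.850 - 10*log10(53.230) = 43.850 - 17.26156 = 26.59 dB/K

26.59 dB/K


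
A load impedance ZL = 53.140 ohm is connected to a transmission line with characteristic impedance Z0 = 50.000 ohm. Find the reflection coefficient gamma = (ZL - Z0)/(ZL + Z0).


gamma = (53.140 - 50.000) / (53.140 + 50.000) = 0.03044

0.03044


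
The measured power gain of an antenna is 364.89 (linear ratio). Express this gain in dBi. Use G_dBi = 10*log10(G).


G_dBi = 10 * log10(364.89) = 25.62 dBi

25.62 dBi


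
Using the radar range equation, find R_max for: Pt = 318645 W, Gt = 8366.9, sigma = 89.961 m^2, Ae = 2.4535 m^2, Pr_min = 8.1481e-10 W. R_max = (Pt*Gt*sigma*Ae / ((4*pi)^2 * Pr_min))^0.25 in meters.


R^4 = 318645*8366.9*89.961*2.4535 / ((4*pi)^2 * 8.1481e-10) = 4.573366e+18
R_max = 4.573366e+18^0.25 = 46244 m

46244 m


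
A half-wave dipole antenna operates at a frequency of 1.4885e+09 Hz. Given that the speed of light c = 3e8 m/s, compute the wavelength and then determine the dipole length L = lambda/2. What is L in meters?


lambda = c / f = 3.0000e+08 / 1.4885e+09 = 0.2015452 m
L = lambda / 2 = 0.2015452 / 2 = 0.1008 m

0.1008 m


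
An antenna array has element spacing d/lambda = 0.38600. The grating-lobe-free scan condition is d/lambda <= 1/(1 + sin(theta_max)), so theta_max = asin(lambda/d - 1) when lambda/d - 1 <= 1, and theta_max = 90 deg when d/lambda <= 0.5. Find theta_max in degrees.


lambda/d - 1 = 1/0.38600 - 1 = 1.590674 >= 1
d/lambda <= 0.5, so the array can scan to endfire without grating lobes: theta_max = 90 deg

90 deg


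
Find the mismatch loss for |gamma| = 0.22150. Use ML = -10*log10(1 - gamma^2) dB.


ML = -10 * log10(1 - 0.22150^2) = -10 * log10(0.95093775) = 0.2185 dB

0.2185 dB
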